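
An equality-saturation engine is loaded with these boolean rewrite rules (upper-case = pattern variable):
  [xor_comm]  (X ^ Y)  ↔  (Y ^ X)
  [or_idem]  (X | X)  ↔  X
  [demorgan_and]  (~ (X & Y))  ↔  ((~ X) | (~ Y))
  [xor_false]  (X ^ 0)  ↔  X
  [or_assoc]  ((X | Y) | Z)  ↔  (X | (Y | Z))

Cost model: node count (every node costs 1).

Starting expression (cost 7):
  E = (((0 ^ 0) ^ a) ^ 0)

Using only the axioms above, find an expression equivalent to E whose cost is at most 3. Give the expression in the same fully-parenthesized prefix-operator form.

(a ^ 0)   [cost 3]

step 1: xor_false (→) rewrites (0 ^ 0) into 0, now ((0 ^ a) ^ 0)
step 2: xor_comm (→) rewrites (0 ^ a) into (a ^ 0), now ((a ^ 0) ^ 0)
step 3: xor_false (→) rewrites ((a ^ 0) ^ 0) into (a ^ 0), reaching cost 3 (bound 3)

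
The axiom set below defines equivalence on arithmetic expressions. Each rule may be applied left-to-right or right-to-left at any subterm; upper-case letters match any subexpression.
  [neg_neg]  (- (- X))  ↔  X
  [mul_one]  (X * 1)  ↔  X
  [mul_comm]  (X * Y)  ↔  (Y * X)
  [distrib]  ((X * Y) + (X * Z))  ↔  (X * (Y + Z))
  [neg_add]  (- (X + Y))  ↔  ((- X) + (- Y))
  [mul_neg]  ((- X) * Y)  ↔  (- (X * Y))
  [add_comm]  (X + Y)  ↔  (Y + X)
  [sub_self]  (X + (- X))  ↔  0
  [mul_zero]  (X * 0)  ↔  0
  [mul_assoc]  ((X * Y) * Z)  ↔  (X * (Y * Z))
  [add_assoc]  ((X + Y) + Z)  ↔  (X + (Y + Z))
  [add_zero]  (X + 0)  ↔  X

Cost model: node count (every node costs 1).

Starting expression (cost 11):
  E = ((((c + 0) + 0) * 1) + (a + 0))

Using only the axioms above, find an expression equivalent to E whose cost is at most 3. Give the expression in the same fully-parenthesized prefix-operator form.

(c + a)   [cost 3]

(1) (c + 0)  =[add_zero →]=  c    ⊢ (((c + 0) * 1) + (a + 0))
(2) (c + 0)  =[add_zero →]=  c    ⊢ ((c * 1) + (a + 0))
(3) (c * 1)  =[mul_one →]=  c    ⊢ (c + (a + 0))
(4) (a + 0)  =[add_zero →]=  a    ⊢ cost 3, within 3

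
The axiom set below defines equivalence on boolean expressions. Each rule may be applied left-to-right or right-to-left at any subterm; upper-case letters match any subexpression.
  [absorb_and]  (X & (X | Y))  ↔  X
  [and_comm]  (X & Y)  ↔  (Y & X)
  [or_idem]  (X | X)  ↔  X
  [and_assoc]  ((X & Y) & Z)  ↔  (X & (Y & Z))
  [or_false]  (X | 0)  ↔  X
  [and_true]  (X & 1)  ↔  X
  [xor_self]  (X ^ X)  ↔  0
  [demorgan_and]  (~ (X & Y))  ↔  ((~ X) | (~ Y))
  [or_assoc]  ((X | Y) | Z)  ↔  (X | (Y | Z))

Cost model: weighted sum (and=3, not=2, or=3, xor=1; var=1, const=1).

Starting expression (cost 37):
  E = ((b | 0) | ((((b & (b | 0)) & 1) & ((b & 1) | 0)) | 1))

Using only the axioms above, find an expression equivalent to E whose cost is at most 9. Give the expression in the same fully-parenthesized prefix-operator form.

1. [absorb_and →] (b & (b | 0))  →  b;  E = ((b | 0) | (((b & 1) & ((b & 1) | 0)) | 1))
2. [absorb_and →] ((b & 1) & ((b & 1) | 0))  →  (b & 1);  E = ((b | 0) | ((b & 1) | 1))
3. [or_false →] (b | 0)  →  b;  E = (b | ((b & 1) | 1))
4. [and_true →] (b & 1)  →  b;  cost 9 ≤ 9, done

(b | (b | 1))   [cost 9]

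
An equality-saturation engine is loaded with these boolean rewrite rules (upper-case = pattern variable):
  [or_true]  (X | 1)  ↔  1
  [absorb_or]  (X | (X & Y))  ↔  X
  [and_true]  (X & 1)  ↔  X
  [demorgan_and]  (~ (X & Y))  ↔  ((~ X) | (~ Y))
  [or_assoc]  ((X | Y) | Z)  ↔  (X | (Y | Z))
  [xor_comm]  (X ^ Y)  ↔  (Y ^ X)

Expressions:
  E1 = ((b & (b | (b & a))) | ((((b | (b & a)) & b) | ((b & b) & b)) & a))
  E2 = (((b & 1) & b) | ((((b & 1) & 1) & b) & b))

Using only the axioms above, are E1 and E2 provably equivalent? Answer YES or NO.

YES

(1) (b | (b & a))  =[absorb_or →]=  b    ⊢ ((b & (b | (b & a))) | (((b & b) | ((b & b) & b)) & a))
(2) (b | (b & a))  =[absorb_or →]=  b    ⊢ ((b & b) | (((b & b) | ((b & b) & b)) & a))
(3) ((b & b) | ((b & b) & b))  =[absorb_or →]=  (b & b)    ⊢ ((b & b) | ((b & b) & a))
(4) ((b & b) | ((b & b) & a))  =[absorb_or →]=  (b & b)
(5) b  =[and_true ←]=  (b & 1)    ⊢ ((b & 1) & b)
(6) ((b & 1) & b)  =[absorb_or ←]=  (((b & 1) & b) | (((b & 1) & b) & b))
(7) (b & 1)  =[and_true ←]=  ((b & 1) & 1)    ⊢ E2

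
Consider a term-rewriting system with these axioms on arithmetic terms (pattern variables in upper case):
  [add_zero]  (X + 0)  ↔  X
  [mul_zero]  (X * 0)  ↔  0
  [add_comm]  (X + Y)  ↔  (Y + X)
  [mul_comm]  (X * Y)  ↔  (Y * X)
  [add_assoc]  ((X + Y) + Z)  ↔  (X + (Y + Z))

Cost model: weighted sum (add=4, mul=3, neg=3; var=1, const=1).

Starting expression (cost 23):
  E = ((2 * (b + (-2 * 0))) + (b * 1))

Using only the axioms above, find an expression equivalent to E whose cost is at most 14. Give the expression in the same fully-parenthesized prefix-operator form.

1. [mul_zero →] (-2 * 0)  →  0;  E = ((2 * (b + 0)) + (b * 1))
2. [add_zero →] (b + 0)  →  b;  cost 14 ≤ 14, done

((2 * b) + (b * 1))   [cost 14]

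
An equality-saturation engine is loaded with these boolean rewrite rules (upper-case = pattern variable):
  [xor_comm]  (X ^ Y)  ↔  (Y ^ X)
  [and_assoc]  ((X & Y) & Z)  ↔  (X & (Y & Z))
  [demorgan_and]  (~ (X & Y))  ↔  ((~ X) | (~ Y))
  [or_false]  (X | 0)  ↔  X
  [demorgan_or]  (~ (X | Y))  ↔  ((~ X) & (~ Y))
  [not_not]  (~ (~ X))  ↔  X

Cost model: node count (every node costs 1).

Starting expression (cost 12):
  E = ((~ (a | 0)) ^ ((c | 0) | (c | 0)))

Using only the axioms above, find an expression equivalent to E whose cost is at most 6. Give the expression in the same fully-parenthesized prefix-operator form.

((~ a) ^ (c | c))   [cost 6]

(1) (c | 0)  =[or_false →]=  c    ⊢ ((~ (a | 0)) ^ (c | (c | 0)))
(2) (c | 0)  =[or_false →]=  c    ⊢ ((~ (a | 0)) ^ (c | c))
(3) (a | 0)  =[or_false →]=  a    ⊢ cost 6, within 6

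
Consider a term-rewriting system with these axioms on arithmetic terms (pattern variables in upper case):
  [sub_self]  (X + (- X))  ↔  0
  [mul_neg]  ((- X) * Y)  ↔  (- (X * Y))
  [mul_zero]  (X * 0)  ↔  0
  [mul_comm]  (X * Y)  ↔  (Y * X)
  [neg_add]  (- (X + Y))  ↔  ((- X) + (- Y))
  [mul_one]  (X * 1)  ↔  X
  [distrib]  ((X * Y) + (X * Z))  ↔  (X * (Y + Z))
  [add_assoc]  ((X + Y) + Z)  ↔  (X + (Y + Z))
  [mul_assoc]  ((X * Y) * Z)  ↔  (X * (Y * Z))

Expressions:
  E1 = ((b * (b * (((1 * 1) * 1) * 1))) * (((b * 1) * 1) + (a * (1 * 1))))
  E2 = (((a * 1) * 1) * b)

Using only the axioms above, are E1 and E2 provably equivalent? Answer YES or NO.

NO

Every axiom is a valid identity, so a rewrite proof would force E1 and E2 to agree under every assignment.
At a=0, b=1: E1 = 1 but E2 = 0; they differ, so no derivation exists.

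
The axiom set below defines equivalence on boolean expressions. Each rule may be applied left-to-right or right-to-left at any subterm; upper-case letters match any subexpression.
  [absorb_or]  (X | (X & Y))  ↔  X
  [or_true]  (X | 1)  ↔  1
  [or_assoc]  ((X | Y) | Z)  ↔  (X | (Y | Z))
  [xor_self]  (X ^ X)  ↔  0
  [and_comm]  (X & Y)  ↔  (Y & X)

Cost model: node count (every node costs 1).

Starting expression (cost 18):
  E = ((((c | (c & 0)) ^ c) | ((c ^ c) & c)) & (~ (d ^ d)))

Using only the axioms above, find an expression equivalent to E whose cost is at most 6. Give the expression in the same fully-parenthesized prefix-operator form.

((c ^ c) & (~ 0))   [cost 6]

1. [xor_self →] (d ^ d)  →  0;  E = ((((c | (c & 0)) ^ c) | ((c ^ c) & c)) & (~ 0))
2. [absorb_or →] (c | (c & 0))  →  c;  E = (((c ^ c) | ((c ^ c) & c)) & (~ 0))
3. [absorb_or →] ((c ^ c) | ((c ^ c) & c))  →  (c ^ c);  cost 6 ≤ 6, done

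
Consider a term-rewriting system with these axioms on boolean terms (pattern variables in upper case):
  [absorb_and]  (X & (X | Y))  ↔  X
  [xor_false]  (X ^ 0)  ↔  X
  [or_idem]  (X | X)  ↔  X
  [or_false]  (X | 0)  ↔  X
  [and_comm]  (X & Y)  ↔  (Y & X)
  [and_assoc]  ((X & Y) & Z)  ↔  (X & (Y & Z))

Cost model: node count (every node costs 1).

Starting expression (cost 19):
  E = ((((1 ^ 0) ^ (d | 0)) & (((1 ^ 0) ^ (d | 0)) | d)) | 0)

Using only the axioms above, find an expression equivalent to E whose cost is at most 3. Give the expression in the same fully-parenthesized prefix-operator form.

(1 ^ d)   [cost 3]

step 1: absorb_and (→) rewrites (((1 ^ 0) ^ (d | 0)) & (((1 ^ 0) ^ (d | 0)) | d)) into ((1 ^ 0) ^ (d | 0)), now (((1 ^ 0) ^ (d | 0)) | 0)
step 2: or_false (→) rewrites (((1 ^ 0) ^ (d | 0)) | 0) into ((1 ^ 0) ^ (d | 0))
step 3: or_false (→) rewrites (d | 0) into d, now ((1 ^ 0) ^ d)
step 4: xor_false (→) rewrites (1 ^ 0) into 1, reaching cost 3 (bound 3)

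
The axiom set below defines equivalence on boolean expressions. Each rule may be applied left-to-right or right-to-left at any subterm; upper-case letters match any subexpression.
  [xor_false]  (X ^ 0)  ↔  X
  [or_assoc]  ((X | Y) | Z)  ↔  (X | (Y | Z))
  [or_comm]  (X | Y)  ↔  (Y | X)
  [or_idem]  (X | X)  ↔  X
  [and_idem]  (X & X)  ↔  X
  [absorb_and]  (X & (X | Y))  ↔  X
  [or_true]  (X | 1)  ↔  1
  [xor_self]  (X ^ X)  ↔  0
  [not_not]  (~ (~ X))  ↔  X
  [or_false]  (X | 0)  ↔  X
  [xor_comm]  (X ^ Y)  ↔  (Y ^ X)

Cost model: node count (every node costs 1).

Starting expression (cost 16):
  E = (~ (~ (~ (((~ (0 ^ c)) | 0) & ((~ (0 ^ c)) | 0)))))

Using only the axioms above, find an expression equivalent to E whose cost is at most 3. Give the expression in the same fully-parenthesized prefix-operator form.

(0 ^ c)   [cost 3]

1. [not_not →] (~ (~ (((~ (0 ^ c)) | 0) & ((~ (0 ^ c)) | 0))))  →  (((~ (0 ^ c)) | 0) & ((~ (0 ^ c)) | 0));  E = (~ (((~ (0 ^ c)) | 0) & ((~ (0 ^ c)) | 0)))
2. [and_idem →] (((~ (0 ^ c)) | 0) & ((~ (0 ^ c)) | 0))  →  ((~ (0 ^ c)) | 0);  E = (~ ((~ (0 ^ c)) | 0))
3. [or_false →] ((~ (0 ^ c)) | 0)  →  (~ (0 ^ c));  E = (~ (~ (0 ^ c)))
4. [not_not →] (~ (~ (0 ^ c)))  →  (0 ^ c);  cost 3 ≤ 3, done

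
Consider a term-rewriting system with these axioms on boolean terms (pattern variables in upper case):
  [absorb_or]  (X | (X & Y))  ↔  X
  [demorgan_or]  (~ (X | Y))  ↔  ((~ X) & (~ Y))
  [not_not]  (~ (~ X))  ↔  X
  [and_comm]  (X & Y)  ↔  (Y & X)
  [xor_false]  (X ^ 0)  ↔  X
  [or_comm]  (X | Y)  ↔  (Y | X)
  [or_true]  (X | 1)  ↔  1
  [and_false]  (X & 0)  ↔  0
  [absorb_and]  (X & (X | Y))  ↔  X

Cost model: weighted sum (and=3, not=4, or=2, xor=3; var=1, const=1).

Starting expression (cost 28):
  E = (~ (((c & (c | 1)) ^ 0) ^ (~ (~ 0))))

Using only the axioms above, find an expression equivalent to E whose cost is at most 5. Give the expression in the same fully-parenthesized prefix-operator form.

1. [absorb_and →] (c & (c | 1))  →  c;  E = (~ ((c ^ 0) ^ (~ (~ 0))))
2. [not_not →] (~ (~ 0))  →  0;  E = (~ ((c ^ 0) ^ 0))
3. [xor_false →] ((c ^ 0) ^ 0)  →  (c ^ 0);  E = (~ (c ^ 0))
4. [xor_false →] (c ^ 0)  →  c;  cost 5 ≤ 5, done

(~ c)   [cost 5]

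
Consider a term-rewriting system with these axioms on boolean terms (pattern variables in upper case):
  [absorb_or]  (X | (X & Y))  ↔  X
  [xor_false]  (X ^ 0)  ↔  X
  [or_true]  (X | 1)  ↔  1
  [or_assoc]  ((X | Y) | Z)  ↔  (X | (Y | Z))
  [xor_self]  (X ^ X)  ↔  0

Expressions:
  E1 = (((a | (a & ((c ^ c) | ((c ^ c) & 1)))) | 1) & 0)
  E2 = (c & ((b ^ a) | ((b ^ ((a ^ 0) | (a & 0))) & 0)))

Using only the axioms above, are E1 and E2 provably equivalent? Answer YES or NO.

NO

All listed rules preserve value, hence provable equivalence implies equal values everywhere; look for a separating assignment.
a=0, b=1, c=1 gives E1 ↦ 0, E2 ↦ 1; values differ ⇒ not provably equivalent.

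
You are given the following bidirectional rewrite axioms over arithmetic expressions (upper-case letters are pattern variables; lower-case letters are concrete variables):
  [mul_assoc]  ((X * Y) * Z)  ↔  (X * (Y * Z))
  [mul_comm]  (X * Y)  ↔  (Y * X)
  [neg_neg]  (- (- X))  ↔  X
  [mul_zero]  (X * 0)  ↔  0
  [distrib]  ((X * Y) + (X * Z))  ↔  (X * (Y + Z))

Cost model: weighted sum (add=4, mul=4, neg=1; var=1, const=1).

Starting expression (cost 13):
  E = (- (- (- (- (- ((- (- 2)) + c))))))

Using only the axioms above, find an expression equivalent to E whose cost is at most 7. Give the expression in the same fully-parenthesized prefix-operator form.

(- (2 + c))   [cost 7]

1. [neg_neg →] (- (- ((- (- 2)) + c)))  →  ((- (- 2)) + c);  E = (- (- (- ((- (- 2)) + c))))
2. [neg_neg →] (- (- 2))  →  2;  E = (- (- (- (2 + c))))
3. [neg_neg →] (- (- (- (2 + c))))  →  (- (2 + c));  cost 7 ≤ 7, done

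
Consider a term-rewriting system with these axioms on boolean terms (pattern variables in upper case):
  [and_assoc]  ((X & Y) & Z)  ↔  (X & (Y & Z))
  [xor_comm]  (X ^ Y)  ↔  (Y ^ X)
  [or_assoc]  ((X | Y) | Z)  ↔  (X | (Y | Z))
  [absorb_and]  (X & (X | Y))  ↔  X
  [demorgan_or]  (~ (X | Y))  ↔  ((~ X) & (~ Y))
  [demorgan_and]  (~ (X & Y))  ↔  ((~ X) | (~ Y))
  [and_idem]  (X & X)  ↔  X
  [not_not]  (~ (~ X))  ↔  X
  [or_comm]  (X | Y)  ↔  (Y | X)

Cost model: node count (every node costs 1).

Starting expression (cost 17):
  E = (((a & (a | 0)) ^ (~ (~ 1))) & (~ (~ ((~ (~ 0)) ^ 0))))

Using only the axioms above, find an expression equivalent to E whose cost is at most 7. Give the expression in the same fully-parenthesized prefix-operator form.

(1) (~ (~ 0))  =[not_not →]=  0    ⊢ (((a & (a | 0)) ^ (~ (~ 1))) & (~ (~ (0 ^ 0))))
(2) (a & (a | 0))  =[absorb_and →]=  a    ⊢ ((a ^ (~ (~ 1))) & (~ (~ (0 ^ 0))))
(3) (~ (~ (0 ^ 0)))  =[not_not →]=  (0 ^ 0)    ⊢ ((a ^ (~ (~ 1))) & (0 ^ 0))
(4) (~ (~ 1))  =[not_not →]=  1    ⊢ cost 7, within 7

((a ^ 1) & (0 ^ 0))   [cost 7]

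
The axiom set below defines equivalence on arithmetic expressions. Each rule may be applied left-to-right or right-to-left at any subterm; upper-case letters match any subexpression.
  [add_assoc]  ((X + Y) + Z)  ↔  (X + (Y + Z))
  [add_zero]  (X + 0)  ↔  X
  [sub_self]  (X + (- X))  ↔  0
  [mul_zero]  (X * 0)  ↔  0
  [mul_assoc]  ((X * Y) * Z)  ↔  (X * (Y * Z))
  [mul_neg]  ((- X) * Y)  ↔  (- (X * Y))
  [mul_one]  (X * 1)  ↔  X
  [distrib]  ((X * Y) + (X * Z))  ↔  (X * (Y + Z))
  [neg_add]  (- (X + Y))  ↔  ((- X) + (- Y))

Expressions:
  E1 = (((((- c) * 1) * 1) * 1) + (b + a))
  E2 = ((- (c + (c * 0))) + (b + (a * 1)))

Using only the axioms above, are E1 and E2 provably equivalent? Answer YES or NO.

YES

(1) (((- c) * 1) * 1)  =[mul_one →]=  ((- c) * 1)    ⊢ ((((- c) * 1) * 1) + (b + a))
(2) ((- c) * 1)  =[mul_one →]=  (- c)    ⊢ (((- c) * 1) + (b + a))
(3) ((- c) * 1)  =[mul_one →]=  (- c)    ⊢ ((- c) + (b + a))
(4) a  =[mul_one ←]=  (a * 1)    ⊢ ((- c) + (b + (a * 1)))
(5) c  =[add_zero ←]=  (c + 0)    ⊢ ((- (c + 0)) + (b + (a * 1)))
(6) 0  =[mul_zero ←]=  (c * 0)    ⊢ E2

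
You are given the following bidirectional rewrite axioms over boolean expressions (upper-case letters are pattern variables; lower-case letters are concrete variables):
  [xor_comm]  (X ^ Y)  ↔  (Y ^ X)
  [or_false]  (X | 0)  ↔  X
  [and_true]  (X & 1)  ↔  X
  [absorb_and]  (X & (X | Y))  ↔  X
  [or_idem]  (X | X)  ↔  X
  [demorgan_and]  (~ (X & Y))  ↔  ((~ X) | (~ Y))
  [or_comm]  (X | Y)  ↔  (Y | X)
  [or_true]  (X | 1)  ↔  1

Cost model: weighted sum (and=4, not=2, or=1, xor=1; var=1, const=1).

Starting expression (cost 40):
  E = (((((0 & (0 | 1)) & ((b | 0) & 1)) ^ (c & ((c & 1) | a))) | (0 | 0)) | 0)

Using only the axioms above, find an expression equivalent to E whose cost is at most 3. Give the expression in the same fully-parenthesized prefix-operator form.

1. [or_false →] (((((0 & (0 | 1)) & ((b | 0) & 1)) ^ (c & ((c & 1) | a))) | (0 | 0)) | 0)  →  ((((0 & (0 | 1)) & ((b | 0) & 1)) ^ (c & ((c & 1) | a))) | (0 | 0))
2. [or_true →] (0 | 1)  →  1;  E = ((((0 & 1) & ((b | 0) & 1)) ^ (c & ((c & 1) | a))) | (0 | 0))
3. [and_true →] ((b | 0) & 1)  →  (b | 0);  E = ((((0 & 1) & (b | 0)) ^ (c & ((c & 1) | a))) | (0 | 0))
4. [and_true →] (0 & 1)  →  0;  E = (((0 & (b | 0)) ^ (c & ((c & 1) | a))) | (0 | 0))
5. [or_comm →] (b | 0)  →  (0 | b);  E = (((0 & (0 | b)) ^ (c & ((c & 1) | a))) | (0 | 0))
6. [and_true →] (c & 1)  →  c;  E = (((0 & (0 | b)) ^ (c & (c | a))) | (0 | 0))
7. [absorb_and →] (c & (c | a))  →  c;  E = (((0 & (0 | b)) ^ c) | (0 | 0))
8. [or_idem →] (0 | 0)  →  0;  E = (((0 & (0 | b)) ^ c) | 0)
9. [absorb_and →] (0 & (0 | b))  →  0;  E = ((0 ^ c) | 0)
10. [or_false →] ((0 ^ c) | 0)  →  (0 ^ c);  cost 3 ≤ 3, done

(0 ^ c)   [cost 3]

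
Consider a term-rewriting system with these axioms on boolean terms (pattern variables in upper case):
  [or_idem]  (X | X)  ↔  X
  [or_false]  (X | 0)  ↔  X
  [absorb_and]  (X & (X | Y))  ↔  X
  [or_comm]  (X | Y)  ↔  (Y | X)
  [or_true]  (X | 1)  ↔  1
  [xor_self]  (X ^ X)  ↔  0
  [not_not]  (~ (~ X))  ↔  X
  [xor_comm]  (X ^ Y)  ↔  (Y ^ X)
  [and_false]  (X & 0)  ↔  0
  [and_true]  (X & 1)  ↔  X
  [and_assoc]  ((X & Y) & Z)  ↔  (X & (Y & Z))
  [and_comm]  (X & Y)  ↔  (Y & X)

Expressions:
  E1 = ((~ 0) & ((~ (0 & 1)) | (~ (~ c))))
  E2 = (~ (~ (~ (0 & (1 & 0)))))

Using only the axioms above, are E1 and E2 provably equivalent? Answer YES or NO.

(1) (~ (~ c))  =[not_not →]=  c    ⊢ ((~ 0) & ((~ (0 & 1)) | c))
(2) (0 & 1)  =[and_true →]=  0    ⊢ ((~ 0) & ((~ 0) | c))
(3) ((~ 0) & ((~ 0) | c))  =[absorb_and →]=  (~ 0)
(4) 0  =[and_false ←]=  (0 & 0)    ⊢ (~ (0 & 0))
(5) 0  =[and_false ←]=  (1 & 0)    ⊢ (~ (0 & (1 & 0)))
(6) (~ (0 & (1 & 0)))  =[not_not ←]=  (~ (~ (~ (0 & (1 & 0)))))    ⊢ E2

YES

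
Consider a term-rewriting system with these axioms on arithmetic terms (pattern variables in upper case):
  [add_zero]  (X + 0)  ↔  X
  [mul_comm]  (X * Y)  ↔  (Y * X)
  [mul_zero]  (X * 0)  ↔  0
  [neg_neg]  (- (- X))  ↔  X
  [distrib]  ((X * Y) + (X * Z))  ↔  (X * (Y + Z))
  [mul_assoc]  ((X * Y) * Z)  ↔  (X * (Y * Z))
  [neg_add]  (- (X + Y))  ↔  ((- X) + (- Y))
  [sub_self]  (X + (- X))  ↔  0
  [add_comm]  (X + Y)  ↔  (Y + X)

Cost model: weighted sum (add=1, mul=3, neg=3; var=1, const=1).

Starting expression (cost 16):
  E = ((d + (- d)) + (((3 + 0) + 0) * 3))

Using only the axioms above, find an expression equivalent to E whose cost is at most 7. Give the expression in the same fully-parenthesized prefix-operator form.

(0 + (3 * 3))   [cost 7]

(1) (d + (- d))  =[sub_self →]=  0    ⊢ (0 + (((3 + 0) + 0) * 3))
(2) (3 + 0)  =[add_zero →]=  3    ⊢ (0 + ((3 + 0) * 3))
(3) (3 + 0)  =[add_zero →]=  3    ⊢ cost 7, within 7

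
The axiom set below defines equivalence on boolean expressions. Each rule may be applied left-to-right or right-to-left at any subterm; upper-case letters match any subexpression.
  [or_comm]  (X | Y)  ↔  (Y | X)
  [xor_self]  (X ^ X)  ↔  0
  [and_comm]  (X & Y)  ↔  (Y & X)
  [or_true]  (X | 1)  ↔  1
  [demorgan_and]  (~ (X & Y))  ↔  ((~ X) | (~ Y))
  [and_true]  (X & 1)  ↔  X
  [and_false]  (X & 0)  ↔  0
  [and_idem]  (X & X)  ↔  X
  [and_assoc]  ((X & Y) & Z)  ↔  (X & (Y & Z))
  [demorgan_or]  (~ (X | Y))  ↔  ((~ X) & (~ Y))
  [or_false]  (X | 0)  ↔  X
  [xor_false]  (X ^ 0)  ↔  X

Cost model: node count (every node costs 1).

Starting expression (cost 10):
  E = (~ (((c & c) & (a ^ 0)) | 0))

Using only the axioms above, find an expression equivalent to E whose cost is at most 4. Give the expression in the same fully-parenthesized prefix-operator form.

(~ (c & a))   [cost 4]

1. [and_idem →] (c & c)  →  c;  E = (~ ((c & (a ^ 0)) | 0))
2. [xor_false →] (a ^ 0)  →  a;  E = (~ ((c & a) | 0))
3. [or_false →] ((c & a) | 0)  →  (c & a);  cost 4 ≤ 4, done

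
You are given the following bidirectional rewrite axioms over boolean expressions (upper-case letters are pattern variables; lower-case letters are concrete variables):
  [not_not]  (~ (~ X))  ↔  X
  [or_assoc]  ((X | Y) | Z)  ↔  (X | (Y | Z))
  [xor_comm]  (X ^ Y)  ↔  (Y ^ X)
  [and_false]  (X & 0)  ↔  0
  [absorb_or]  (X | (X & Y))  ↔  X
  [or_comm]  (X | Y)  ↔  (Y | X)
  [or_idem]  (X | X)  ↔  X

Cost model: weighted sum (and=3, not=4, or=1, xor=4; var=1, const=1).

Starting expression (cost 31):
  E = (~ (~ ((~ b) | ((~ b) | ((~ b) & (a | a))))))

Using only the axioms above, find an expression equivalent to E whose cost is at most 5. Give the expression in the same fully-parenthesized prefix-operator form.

(1) (~ (~ ((~ b) | ((~ b) | ((~ b) & (a | a))))))  =[not_not →]=  ((~ b) | ((~ b) | ((~ b) & (a | a))))
(2) (a | a)  =[or_idem →]=  a    ⊢ ((~ b) | ((~ b) | ((~ b) & a)))
(3) ((~ b) | ((~ b) & a))  =[absorb_or →]=  (~ b)    ⊢ ((~ b) | (~ b))
(4) ((~ b) | (~ b))  =[or_idem →]=  (~ b)    ⊢ cost 5, within 5

(~ b)   [cost 5]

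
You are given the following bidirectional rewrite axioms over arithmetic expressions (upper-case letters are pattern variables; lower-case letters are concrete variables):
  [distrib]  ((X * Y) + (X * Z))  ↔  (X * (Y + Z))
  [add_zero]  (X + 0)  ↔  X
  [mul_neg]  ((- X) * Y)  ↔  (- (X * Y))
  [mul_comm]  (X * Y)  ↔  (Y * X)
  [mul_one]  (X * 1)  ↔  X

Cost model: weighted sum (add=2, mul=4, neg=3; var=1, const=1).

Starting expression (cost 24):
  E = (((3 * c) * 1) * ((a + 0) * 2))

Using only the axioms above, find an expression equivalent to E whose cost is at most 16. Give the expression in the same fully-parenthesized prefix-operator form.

((3 * c) * (a * 2))   [cost 16]

(1) ((3 * c) * 1)  =[mul_one →]=  (3 * c)    ⊢ ((3 * c) * ((a + 0) * 2))
(2) (a + 0)  =[add_zero →]=  a    ⊢ cost 16, within 16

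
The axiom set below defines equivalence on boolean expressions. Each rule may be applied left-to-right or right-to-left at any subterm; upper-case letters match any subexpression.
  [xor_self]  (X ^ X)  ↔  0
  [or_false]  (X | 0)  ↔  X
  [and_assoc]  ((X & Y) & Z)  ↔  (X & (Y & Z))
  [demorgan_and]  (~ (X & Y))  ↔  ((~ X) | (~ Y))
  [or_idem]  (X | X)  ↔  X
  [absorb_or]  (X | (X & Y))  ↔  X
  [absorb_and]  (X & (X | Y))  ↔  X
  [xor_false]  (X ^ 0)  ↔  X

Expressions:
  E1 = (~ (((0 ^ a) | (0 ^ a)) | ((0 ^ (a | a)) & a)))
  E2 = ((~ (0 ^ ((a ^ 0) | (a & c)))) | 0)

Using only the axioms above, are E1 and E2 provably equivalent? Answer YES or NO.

YES

1. [or_idem →] ((0 ^ a) | (0 ^ a))  →  (0 ^ a);  E1 = (~ ((0 ^ a) | ((0 ^ (a | a)) & a)))
2. [or_idem →] (a | a)  →  a;  E1 = (~ ((0 ^ a) | ((0 ^ a) & a)))
3. [absorb_or →] ((0 ^ a) | ((0 ^ a) & a))  →  (0 ^ a);  E1 = (~ (0 ^ a))
4. [absorb_or ←] a  →  (a | (a & c));  E1 = (~ (0 ^ (a | (a & c))))
5. [or_false ←] (~ (0 ^ (a | (a & c))))  →  ((~ (0 ^ (a | (a & c)))) | 0)
6. [xor_false ←] a  →  (a ^ 0);  this is E2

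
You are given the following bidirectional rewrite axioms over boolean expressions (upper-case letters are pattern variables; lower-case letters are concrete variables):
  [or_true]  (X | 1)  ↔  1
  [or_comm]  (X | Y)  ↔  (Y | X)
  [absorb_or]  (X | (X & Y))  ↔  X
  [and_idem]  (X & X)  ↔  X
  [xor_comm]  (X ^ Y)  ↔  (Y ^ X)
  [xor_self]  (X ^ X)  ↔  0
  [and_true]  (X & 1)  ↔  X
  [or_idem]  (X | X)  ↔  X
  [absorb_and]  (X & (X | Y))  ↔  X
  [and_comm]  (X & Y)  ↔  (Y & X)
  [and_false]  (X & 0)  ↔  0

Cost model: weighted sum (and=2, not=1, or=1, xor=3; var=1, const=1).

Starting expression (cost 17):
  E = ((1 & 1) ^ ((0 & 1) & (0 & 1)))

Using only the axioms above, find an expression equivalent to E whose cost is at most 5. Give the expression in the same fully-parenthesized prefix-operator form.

(1) (1 & 1)  =[and_idem →]=  1    ⊢ (1 ^ ((0 & 1) & (0 & 1)))
(2) ((0 & 1) & (0 & 1))  =[and_idem →]=  (0 & 1)    ⊢ (1 ^ (0 & 1))
(3) (0 & 1)  =[and_true →]=  0    ⊢ cost 5, within 5

(1 ^ 0)   [cost 5]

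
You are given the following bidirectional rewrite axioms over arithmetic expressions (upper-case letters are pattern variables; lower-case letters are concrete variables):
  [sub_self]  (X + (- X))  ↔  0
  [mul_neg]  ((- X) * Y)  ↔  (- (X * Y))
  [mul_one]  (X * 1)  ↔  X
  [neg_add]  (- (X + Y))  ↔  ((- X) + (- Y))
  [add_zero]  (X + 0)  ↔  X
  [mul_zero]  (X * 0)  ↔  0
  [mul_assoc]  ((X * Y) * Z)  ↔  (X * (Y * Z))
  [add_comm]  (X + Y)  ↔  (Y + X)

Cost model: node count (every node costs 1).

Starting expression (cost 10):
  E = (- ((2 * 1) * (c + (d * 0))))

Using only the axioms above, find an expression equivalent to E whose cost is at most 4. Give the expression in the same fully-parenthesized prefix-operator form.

1. [mul_zero →] (d * 0)  →  0;  E = (- ((2 * 1) * (c + 0)))
2. [mul_one →] (2 * 1)  →  2;  E = (- (2 * (c + 0)))
3. [add_zero →] (c + 0)  →  c;  cost 4 ≤ 4, done

(- (2 * c))   [cost 4]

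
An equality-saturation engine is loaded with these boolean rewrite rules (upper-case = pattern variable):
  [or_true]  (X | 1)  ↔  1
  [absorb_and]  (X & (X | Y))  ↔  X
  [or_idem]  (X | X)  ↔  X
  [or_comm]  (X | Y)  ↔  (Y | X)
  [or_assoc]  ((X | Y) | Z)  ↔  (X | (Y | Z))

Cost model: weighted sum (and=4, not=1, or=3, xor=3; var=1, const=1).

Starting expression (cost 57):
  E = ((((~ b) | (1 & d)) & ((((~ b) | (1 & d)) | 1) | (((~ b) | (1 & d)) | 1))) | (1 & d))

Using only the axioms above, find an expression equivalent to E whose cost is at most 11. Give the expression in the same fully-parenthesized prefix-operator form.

((~ b) | (1 & d))   [cost 11]

1. [or_idem →] ((((~ b) | (1 & d)) | 1) | (((~ b) | (1 & d)) | 1))  →  (((~ b) | (1 & d)) | 1);  E = ((((~ b) | (1 & d)) & (((~ b) | (1 & d)) | 1)) | (1 & d))
2. [absorb_and →] (((~ b) | (1 & d)) & (((~ b) | (1 & d)) | 1))  →  ((~ b) | (1 & d));  E = (((~ b) | (1 & d)) | (1 & d))
3. [or_assoc →] (((~ b) | (1 & d)) | (1 & d))  →  ((~ b) | ((1 & d) | (1 & d)))
4. [or_idem →] ((1 & d) | (1 & d))  →  (1 & d);  cost 11 ≤ 11, done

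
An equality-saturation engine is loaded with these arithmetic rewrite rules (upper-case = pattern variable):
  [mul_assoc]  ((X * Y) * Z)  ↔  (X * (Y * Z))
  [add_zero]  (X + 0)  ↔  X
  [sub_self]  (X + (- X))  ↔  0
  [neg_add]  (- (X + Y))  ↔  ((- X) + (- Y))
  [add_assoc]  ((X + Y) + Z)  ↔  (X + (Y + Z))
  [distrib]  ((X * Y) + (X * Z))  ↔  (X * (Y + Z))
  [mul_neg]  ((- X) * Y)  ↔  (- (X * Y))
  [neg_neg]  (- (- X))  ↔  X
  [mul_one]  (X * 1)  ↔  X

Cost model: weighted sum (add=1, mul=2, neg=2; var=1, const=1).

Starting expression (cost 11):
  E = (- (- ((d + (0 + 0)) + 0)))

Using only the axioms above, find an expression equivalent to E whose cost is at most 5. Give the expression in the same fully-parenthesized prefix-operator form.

(- (- d))   [cost 5]

1. [add_zero →] (0 + 0)  →  0;  E = (- (- ((d + 0) + 0)))
2. [add_zero →] (d + 0)  →  d;  E = (- (- (d + 0)))
3. [add_zero →] (d + 0)  →  d;  cost 5 ≤ 5, done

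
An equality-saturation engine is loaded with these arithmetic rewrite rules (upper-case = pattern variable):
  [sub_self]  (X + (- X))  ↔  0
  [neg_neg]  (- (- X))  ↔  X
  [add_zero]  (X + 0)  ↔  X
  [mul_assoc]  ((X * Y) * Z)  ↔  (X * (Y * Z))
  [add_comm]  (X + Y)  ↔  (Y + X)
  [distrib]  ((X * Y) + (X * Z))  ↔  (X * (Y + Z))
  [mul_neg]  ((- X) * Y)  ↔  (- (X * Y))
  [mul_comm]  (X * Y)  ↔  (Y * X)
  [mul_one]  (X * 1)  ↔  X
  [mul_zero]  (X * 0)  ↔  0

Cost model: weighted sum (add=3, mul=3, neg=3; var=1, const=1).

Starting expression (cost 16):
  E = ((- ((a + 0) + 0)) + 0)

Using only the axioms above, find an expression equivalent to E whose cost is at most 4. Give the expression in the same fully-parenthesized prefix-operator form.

(- a)   [cost 4]

1. [add_zero →] (a + 0)  →  a;  E = ((- (a + 0)) + 0)
2. [add_zero →] ((- (a + 0)) + 0)  →  (- (a + 0))
3. [add_zero →] (a + 0)  →  a;  cost 4 ≤ 4, done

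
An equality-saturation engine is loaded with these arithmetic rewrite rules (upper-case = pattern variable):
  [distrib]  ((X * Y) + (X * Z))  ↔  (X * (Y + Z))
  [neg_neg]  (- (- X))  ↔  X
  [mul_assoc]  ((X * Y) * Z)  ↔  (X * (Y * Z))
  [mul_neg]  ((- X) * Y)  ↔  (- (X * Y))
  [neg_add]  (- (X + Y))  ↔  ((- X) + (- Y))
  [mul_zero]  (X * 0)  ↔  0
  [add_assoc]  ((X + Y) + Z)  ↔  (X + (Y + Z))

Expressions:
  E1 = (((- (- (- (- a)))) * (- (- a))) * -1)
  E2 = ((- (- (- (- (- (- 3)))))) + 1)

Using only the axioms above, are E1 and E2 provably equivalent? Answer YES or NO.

NO

All listed rules preserve value, hence provable equivalence implies equal values everywhere; look for a separating assignment.
a=0 gives E1 ↦ 0, E2 ↦ 4; values differ ⇒ not provably equivalent.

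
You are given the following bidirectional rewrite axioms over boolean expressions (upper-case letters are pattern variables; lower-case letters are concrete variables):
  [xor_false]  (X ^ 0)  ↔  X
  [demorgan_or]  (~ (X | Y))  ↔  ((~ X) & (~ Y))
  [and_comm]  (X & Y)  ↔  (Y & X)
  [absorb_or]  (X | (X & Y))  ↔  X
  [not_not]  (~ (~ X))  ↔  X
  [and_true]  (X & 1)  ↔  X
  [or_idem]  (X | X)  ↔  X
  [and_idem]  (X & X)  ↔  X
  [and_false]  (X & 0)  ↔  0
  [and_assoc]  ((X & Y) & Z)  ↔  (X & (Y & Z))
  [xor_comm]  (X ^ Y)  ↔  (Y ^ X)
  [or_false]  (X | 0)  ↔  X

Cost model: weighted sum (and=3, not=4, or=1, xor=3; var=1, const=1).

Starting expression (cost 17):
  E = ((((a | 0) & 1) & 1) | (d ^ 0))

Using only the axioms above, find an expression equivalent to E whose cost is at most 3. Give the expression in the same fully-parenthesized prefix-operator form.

1. [and_true →] ((a | 0) & 1)  →  (a | 0);  E = (((a | 0) & 1) | (d ^ 0))
2. [and_true →] ((a | 0) & 1)  →  (a | 0);  E = ((a | 0) | (d ^ 0))
3. [or_false →] (a | 0)  →  a;  E = (a | (d ^ 0))
4. [xor_false →] (d ^ 0)  →  d;  cost 3 ≤ 3, done

(a | d)   [cost 3]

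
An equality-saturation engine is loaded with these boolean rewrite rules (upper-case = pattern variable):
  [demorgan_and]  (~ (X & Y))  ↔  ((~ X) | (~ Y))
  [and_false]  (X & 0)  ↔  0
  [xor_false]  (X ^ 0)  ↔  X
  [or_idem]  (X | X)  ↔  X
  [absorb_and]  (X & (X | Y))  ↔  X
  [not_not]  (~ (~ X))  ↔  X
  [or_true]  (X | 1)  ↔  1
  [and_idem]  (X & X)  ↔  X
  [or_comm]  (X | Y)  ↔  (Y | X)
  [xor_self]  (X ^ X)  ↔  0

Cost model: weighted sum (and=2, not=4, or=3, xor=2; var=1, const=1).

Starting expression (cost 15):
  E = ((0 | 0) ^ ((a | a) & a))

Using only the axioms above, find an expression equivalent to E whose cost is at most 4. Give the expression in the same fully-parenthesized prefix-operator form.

1. [or_idem →] (a | a)  →  a;  E = ((0 | 0) ^ (a & a))
2. [and_idem →] (a & a)  →  a;  E = ((0 | 0) ^ a)
3. [or_idem →] (0 | 0)  →  0;  cost 4 ≤ 4, done

(0 ^ a)   [cost 4]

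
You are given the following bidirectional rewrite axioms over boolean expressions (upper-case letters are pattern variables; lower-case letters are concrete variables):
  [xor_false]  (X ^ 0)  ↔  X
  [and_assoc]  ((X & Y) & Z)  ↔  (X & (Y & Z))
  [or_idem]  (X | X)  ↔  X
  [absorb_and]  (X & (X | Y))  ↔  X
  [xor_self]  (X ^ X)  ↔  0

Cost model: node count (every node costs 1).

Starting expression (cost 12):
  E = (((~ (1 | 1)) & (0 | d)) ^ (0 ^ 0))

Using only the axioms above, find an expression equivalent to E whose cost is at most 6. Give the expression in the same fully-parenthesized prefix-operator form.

((~ 1) & (0 | d))   [cost 6]

1. [xor_false →] (0 ^ 0)  →  0;  E = (((~ (1 | 1)) & (0 | d)) ^ 0)
2. [xor_false →] (((~ (1 | 1)) & (0 | d)) ^ 0)  →  ((~ (1 | 1)) & (0 | d))
3. [or_idem →] (1 | 1)  →  1;  cost 6 ≤ 6, done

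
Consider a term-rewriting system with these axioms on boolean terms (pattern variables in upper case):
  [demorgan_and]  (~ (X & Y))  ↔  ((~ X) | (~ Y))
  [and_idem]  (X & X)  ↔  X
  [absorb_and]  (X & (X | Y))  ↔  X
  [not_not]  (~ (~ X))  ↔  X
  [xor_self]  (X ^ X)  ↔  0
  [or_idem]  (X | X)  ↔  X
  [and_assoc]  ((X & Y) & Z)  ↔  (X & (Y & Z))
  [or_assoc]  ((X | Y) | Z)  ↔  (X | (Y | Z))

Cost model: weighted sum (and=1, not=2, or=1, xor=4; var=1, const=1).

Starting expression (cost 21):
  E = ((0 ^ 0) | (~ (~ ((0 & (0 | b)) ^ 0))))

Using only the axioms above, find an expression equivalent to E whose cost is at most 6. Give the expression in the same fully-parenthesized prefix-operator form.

1. [not_not →] (~ (~ ((0 & (0 | b)) ^ 0)))  →  ((0 & (0 | b)) ^ 0);  E = ((0 ^ 0) | ((0 & (0 | b)) ^ 0))
2. [absorb_and →] (0 & (0 | b))  →  0;  E = ((0 ^ 0) | (0 ^ 0))
3. [or_idem →] ((0 ^ 0) | (0 ^ 0))  →  (0 ^ 0);  cost 6 ≤ 6, done

(0 ^ 0)   [cost 6]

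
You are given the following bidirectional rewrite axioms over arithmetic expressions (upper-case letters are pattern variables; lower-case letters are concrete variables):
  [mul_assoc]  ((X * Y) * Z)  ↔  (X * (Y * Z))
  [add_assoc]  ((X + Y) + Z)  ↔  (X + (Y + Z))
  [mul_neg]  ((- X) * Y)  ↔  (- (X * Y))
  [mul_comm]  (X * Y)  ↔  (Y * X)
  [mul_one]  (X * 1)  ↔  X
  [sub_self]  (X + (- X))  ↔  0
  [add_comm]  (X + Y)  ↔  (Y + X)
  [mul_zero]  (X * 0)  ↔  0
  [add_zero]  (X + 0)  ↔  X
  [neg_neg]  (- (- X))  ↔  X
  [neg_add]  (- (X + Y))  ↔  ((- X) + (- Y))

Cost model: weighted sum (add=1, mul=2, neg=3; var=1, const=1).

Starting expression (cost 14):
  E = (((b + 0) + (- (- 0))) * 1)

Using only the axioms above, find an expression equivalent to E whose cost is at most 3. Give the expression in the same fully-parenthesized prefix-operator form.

step 1: add_zero (→) rewrites (b + 0) into b, now ((b + (- (- 0))) * 1)
step 2: neg_neg (→) rewrites (- (- 0)) into 0, now ((b + 0) * 1)
step 3: mul_one (→) rewrites ((b + 0) * 1) into (b + 0), reaching cost 3 (bound 3)

(b + 0)   [cost 3]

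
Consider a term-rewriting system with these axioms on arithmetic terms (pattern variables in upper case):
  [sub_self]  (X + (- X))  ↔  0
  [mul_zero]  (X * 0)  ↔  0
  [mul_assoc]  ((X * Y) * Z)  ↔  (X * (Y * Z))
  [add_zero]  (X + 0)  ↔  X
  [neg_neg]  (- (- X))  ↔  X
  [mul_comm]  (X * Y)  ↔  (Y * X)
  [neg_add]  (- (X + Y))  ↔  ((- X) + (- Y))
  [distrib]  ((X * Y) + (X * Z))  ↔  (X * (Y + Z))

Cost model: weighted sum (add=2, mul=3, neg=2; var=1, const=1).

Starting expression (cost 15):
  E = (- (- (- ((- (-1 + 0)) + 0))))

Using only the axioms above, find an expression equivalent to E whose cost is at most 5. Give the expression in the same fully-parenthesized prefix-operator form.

(- (- -1))   [cost 5]

1. [neg_neg →] (- (- ((- (-1 + 0)) + 0)))  →  ((- (-1 + 0)) + 0);  E = (- ((- (-1 + 0)) + 0))
2. [add_zero →] ((- (-1 + 0)) + 0)  →  (- (-1 + 0));  E = (- (- (-1 + 0)))
3. [add_zero →] (-1 + 0)  →  -1;  cost 5 ≤ 5, done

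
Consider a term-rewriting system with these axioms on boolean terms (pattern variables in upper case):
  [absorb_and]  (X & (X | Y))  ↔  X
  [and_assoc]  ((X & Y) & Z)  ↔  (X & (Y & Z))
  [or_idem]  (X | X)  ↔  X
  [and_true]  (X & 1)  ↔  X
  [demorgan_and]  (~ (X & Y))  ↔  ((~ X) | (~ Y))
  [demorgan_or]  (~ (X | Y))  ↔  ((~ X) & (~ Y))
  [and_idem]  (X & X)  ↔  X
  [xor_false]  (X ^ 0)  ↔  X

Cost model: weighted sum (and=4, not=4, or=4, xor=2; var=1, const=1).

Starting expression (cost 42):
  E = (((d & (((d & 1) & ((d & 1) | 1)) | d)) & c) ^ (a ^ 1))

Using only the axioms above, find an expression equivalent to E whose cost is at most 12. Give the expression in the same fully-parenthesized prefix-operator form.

(1) ((d & 1) & ((d & 1) | 1))  =[absorb_and →]=  (d & 1)    ⊢ (((d & ((d & 1) | d)) & c) ^ (a ^ 1))
(2) (d & 1)  =[and_true →]=  d    ⊢ (((d & (d | d)) & c) ^ (a ^ 1))
(3) (d & (d | d))  =[absorb_and →]=  d    ⊢ cost 12, within 12

((d & c) ^ (a ^ 1))   [cost 12]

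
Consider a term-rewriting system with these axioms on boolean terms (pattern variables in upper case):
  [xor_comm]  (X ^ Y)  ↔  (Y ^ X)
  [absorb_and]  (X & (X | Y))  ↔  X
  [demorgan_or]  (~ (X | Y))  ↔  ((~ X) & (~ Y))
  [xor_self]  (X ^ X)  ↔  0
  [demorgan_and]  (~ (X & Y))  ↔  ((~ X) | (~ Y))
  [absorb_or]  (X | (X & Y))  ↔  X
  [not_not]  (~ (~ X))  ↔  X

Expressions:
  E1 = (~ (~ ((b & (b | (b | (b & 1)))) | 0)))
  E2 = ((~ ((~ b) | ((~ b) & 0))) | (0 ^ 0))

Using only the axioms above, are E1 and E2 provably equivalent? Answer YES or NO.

YES

(1) (b | (b & 1))  =[absorb_or →]=  b    ⊢ (~ (~ ((b & (b | b)) | 0)))
(2) (~ (~ ((b & (b | b)) | 0)))  =[not_not →]=  ((b & (b | b)) | 0)
(3) (b & (b | b))  =[absorb_and →]=  b    ⊢ (b | 0)
(4) b  =[not_not ←]=  (~ (~ b))    ⊢ ((~ (~ b)) | 0)
(5) (~ b)  =[absorb_or ←]=  ((~ b) | ((~ b) & 0))    ⊢ ((~ ((~ b) | ((~ b) & 0))) | 0)
(6) 0  =[xor_self ←]=  (0 ^ 0)    ⊢ E2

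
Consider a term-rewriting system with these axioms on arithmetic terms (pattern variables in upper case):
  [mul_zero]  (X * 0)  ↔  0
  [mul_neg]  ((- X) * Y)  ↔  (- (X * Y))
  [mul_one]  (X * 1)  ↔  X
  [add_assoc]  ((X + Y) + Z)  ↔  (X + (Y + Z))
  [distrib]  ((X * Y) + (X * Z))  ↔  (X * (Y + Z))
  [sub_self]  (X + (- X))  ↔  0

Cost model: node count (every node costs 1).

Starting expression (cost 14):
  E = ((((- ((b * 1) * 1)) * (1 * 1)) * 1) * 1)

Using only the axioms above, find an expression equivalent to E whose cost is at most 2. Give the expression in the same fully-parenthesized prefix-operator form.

(- b)   [cost 2]

step 1: mul_one (→) rewrites (b * 1) into b, now ((((- (b * 1)) * (1 * 1)) * 1) * 1)
step 2: mul_one (→) rewrites (b * 1) into b, now ((((- b) * (1 * 1)) * 1) * 1)
step 3: mul_one (→) rewrites (1 * 1) into 1, now ((((- b) * 1) * 1) * 1)
step 4: mul_one (→) rewrites (((- b) * 1) * 1) into ((- b) * 1), now (((- b) * 1) * 1)
step 5: mul_one (→) rewrites ((- b) * 1) into (- b), now ((- b) * 1)
step 6: mul_one (→) rewrites ((- b) * 1) into (- b), reaching cost 2 (bound 2)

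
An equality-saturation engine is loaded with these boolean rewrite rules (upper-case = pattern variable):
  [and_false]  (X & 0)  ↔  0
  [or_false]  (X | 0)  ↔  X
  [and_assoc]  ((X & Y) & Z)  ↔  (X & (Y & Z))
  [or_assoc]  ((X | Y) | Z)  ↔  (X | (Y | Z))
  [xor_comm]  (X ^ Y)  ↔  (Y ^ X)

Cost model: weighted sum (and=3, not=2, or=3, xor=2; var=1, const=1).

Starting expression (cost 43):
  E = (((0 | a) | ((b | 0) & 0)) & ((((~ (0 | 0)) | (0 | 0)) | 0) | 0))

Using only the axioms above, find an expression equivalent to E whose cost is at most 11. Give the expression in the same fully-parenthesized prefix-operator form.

step 1: or_false (→) rewrites ((((~ (0 | 0)) | (0 | 0)) | 0) | 0) into (((~ (0 | 0)) | (0 | 0)) | 0), now (((0 | a) | ((b | 0) & 0)) & (((~ (0 | 0)) | (0 | 0)) | 0))
step 2: or_false (→) rewrites (0 | 0) into 0, now (((0 | a) | ((b | 0) & 0)) & (((~ (0 | 0)) | 0) | 0))
step 3: or_false (→) rewrites (((~ (0 | 0)) | 0) | 0) into ((~ (0 | 0)) | 0), now (((0 | a) | ((b | 0) & 0)) & ((~ (0 | 0)) | 0))
step 4: or_false (→) rewrites (0 | 0) into 0, now (((0 | a) | ((b | 0) & 0)) & ((~ 0) | 0))
step 5: or_false (→) rewrites (b | 0) into b, now (((0 | a) | (b & 0)) & ((~ 0) | 0))
step 6: and_false (→) rewrites (b & 0) into 0, now (((0 | a) | 0) & ((~ 0) | 0))
step 7: or_false (→) rewrites ((0 | a) | 0) into (0 | a), now ((0 | a) & ((~ 0) | 0))
step 8: or_false (→) rewrites ((~ 0) | 0) into (~ 0), reaching cost 11 (bound 11)

((0 | a) & (~ 0))   [cost 11]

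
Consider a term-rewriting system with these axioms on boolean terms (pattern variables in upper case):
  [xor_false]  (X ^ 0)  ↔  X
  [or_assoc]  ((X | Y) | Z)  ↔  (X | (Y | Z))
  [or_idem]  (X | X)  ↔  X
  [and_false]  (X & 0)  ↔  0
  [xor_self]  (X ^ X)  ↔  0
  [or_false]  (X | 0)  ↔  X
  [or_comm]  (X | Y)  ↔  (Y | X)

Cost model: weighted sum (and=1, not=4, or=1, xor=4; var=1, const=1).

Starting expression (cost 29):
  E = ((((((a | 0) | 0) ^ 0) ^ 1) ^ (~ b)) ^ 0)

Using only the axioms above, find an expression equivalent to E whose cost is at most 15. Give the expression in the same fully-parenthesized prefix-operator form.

1. [xor_false →] (((a | 0) | 0) ^ 0)  →  ((a | 0) | 0);  E = (((((a | 0) | 0) ^ 1) ^ (~ b)) ^ 0)
2. [or_false →] (a | 0)  →  a;  E = ((((a | 0) ^ 1) ^ (~ b)) ^ 0)
3. [or_false →] (a | 0)  →  a;  E = (((a ^ 1) ^ (~ b)) ^ 0)
4. [xor_false →] (((a ^ 1) ^ (~ b)) ^ 0)  →  ((a ^ 1) ^ (~ b));  cost 15 ≤ 15, done

((a ^ 1) ^ (~ b))   [cost 15]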